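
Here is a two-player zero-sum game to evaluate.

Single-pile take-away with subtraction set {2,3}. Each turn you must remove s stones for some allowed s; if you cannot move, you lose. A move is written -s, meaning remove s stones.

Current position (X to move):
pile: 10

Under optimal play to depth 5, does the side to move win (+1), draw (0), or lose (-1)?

p1 X@[10]: -2[8]-1* -3[7]-1
p2 O@[8]: -2[6]+1* -3[5]+1
p3 X@[6]: -2[4]-1* -3[3]-1
p4 O@[4]: -2[2]-1 -3[1]+1*
p5 X@[1] terminal -1; root [10] d5

value(10, X) = -1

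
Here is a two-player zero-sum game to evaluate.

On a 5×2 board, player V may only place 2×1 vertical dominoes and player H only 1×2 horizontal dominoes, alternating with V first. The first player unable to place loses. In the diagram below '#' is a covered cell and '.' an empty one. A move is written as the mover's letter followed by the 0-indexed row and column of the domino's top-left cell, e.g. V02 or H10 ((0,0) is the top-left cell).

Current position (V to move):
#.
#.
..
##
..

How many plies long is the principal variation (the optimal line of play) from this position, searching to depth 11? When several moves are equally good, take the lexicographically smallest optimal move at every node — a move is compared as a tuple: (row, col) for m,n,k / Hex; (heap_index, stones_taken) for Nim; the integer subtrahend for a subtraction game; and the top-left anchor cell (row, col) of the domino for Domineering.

PV length from [#./#./../##/..]: 2 plies

[#./#./../##/..] V move#1: V01:-1/##/##/../##/..*, V11:-1/#./##/.#/##/..
[##/##/../##/..] H move#2: H20:+1/##/##/##/##/..*, H40:+1/##/##/../##/##
[##/##/##/##/..] end (terminal -1, V#3); searched #./#./../##/.. to 11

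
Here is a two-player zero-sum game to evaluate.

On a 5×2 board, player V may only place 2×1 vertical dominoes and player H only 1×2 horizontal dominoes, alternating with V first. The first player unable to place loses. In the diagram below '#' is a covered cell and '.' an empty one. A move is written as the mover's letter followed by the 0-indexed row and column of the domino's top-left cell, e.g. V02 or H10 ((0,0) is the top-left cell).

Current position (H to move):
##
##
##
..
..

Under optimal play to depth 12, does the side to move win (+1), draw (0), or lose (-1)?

value(##/##/##/../.., H) = +1

ply 1, H at ##/##/##/../.. | H30=+1→##/##/##/##/..*; H40=+1→##/##/##/../##
ply 2: ##/##/##/##/.. is terminal -1 (V); from ##/##/##/../.. depth 12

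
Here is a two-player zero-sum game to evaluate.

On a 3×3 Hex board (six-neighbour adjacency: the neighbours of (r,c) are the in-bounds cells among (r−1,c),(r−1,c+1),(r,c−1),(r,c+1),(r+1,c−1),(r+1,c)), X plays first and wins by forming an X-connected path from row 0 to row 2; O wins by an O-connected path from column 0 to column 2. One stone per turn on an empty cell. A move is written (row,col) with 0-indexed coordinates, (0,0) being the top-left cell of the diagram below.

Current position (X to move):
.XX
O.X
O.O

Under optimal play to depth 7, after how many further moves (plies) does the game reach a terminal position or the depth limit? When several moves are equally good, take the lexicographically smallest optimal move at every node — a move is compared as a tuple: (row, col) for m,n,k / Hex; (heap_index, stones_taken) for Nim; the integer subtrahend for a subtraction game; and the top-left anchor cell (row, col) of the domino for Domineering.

PV length from [.XX/O.X/O.O]: 1 ply

[.XX/O.X/O.O] X move#1: (0,0):-1/XXX/O.X/O.O, (1,1):-1/.XX/OXX/O.O, (2,1):+1/.XX/O.X/OXO*
[.XX/O.X/OXO] end (terminal -1, O#2); searched .XX/O.X/O.O to 7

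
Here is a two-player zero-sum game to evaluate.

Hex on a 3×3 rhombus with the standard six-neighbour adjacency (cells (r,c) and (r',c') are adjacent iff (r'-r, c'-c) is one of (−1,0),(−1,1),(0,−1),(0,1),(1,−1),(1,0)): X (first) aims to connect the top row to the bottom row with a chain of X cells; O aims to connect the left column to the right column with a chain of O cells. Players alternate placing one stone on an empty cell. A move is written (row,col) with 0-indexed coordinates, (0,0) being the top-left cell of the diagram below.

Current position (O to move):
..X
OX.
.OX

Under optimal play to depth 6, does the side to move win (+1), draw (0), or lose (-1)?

value(..X/OX./.OX, O) = -1

p1 O@[..X/OX./.OX]: (0,0)[O.X/OX./.OX]-1* (0,1)[.OX/OX./.OX]-1 (1,2)[..X/OXO/.OX]-1 (2,0)[..X/OX./OOX]-1
p2 X@[O.X/OX./.OX]: (0,1)[OXX/OX./.OX]+1* (1,2)[O.X/OXX/.OX]+1 (2,0)[O.X/OX./XOX]+1
p3 O@[OXX/OX./.OX]: (1,2)[OXX/OXO/.OX]-1* (2,0)[OXX/OX./OOX]-1
p4 X@[OXX/OXO/.OX]: (2,0)[OXX/OXO/XOX]+1*
p5 O@[OXX/OXO/XOX] terminal -1; root [..X/OX./.OX] d6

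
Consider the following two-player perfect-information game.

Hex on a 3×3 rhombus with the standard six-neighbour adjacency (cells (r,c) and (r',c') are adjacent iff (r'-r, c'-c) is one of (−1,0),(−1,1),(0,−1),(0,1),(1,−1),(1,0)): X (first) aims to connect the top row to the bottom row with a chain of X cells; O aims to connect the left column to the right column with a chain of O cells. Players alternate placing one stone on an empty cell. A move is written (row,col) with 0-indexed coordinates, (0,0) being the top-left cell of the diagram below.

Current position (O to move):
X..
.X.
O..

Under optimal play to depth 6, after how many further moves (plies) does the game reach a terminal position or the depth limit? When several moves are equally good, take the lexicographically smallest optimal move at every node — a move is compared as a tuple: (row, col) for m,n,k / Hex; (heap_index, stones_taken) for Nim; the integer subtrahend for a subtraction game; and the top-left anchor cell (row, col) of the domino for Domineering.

ply 1, O at X../.X./O.. | (0,1)=-1→XO./.X./O..; (0,2)=-1→X.O/.X./O..; (1,0)=-1→X../OX./O..; (1,2)=-1→X../.XO/O..; (2,1)=+1→X../.X./OO.*; (2,2)=-1→X../.X./O.O
ply 2, X at X../.X./OO. | (0,1)=-1→XX./.X./OO.*; (0,2)=-1→X.X/.X./OO.; (1,0)=-1→X../XX./OO.; (1,2)=-1→X../.XX/OO.; (2,2)=-1→X../.X./OOX
ply 3, O at XX./.X./OO. | (0,2)=+1→XXO/.X./OO.*; (1,0)=+1→XX./OX./OO.; (1,2)=+1→XX./.XO/OO.; (2,2)=+1→XX./.X./OOO
ply 4, X at XXO/.X./OO. | (1,0)=-1→XXO/XX./OO.*; (1,2)=-1→XXO/.XX/OO.; (2,2)=-1→XXO/.X./OOX
ply 5, O at XXO/XX./OO. | (1,2)=+1→XXO/XXO/OO.*; (2,2)=+1→XXO/XX./OOO
ply 6: XXO/XXO/OO. is terminal -1 (X); from X../.X./O.. depth 6

PV length from [X../.X./O..]: 5 plies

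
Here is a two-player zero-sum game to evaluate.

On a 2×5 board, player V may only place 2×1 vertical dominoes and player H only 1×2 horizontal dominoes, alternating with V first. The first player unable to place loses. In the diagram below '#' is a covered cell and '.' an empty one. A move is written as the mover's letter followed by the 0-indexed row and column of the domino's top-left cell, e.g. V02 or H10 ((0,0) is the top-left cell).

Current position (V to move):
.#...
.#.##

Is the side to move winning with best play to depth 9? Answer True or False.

V winning at [.#.../.#.##]: True

p1 V@[.#.../.#.##]: V00[##.../##.##]-1 V02[.##../.####]+1*
p2 H@[.##../.####]: H03[.####/.####]-1*
p3 V@[.####/.####]: V00[#####/#####]+1*
p4 H@[#####/#####] terminal -1; root [.#.../.#.##] d9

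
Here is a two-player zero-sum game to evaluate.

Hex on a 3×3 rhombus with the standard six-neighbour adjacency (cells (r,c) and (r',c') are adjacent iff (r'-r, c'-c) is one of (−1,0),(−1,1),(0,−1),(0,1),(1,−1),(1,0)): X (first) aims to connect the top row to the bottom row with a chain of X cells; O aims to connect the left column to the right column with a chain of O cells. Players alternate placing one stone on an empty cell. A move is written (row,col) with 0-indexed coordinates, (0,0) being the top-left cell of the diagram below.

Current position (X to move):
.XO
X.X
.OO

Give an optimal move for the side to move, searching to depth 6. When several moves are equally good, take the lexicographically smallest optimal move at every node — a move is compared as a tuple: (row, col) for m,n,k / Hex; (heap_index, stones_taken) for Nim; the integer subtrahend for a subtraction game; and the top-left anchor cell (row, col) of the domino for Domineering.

p1 X@[.XO/X.X/.OO]: (0,0)[XXO/X.X/.OO]-1 (1,1)[.XO/XXX/.OO]-1 (2,0)[.XO/X.X/XOO]+1*
p2 O@[.XO/X.X/XOO] terminal -1; root [.XO/X.X/.OO] d6

X's best at [.XO/X.X/.OO]: (2,0)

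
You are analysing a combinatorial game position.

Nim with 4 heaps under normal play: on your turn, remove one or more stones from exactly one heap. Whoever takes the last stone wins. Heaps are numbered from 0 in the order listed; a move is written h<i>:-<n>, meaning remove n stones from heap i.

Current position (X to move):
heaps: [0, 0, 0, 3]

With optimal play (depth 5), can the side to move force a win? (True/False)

[(0,0,0,3)] X move#1: h3:-1:-1/(0,0,0,2), h3:-2:-1/(0,0,0,1), h3:-3:+1/(0,0,0,0)*
[(0,0,0,0)] end (terminal -1, O#2); searched (0,0,0,3) to 5

X winning at [(0,0,0,3)]: True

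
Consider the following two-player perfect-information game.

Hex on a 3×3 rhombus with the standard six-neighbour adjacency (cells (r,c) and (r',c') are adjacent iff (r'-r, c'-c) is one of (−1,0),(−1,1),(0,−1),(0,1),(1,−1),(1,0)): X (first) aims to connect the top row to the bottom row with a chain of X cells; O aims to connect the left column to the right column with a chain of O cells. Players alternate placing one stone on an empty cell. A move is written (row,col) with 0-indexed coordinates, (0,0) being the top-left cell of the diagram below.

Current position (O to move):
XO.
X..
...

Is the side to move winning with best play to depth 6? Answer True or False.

[XO./X../...] O move#1: (0,2):-1/XOO/X../...*, (1,1):-1/XO./XO./..., (1,2):-1/XO./X.O/..., (2,0):-1/XO./X../O.., (2,1):-1/XO./X../.O., (2,2):-1/XO./X../..O
[XOO/X../...] X move#2: (1,1):+1/XOO/XX./...*, (1,2):+1/XOO/X.X/..., (2,0):+1/XOO/X../X.., (2,1):+1/XOO/X../.X., (2,2):+1/XOO/X../..X
[XOO/XX./...] O move#3: (1,2):-1/XOO/XXO/...*, (2,0):-1/XOO/XX./O.., (2,1):-1/XOO/XX./.O., (2,2):-1/XOO/XX./..O
[XOO/XXO/...] X move#4: (2,0):+1/XOO/XXO/X..*, (2,1):+1/XOO/XXO/.X., (2,2):+1/XOO/XXO/..X
[XOO/XXO/X..] end (terminal -1, O#5); searched XO./X../... to 6

O winning at [XO./X../...]: False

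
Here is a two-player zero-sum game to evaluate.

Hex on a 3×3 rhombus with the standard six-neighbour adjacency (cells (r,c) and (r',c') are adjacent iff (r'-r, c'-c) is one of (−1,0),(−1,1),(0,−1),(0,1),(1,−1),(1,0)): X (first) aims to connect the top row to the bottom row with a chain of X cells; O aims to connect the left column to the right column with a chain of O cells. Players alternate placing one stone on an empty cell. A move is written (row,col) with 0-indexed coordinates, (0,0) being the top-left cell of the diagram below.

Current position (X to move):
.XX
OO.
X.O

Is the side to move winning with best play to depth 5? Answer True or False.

[.XX/OO./X.O] X move#1: (0,0):-1/XXX/OO./X.O*, (1,2):-1/.XX/OOX/X.O, (2,1):-1/.XX/OO./XXO
[XXX/OO./X.O] O move#2: (1,2):+1/XXX/OOO/X.O*, (2,1):+1/XXX/OO./XOO
[XXX/OOO/X.O] end (terminal -1, X#3); searched .XX/OO./X.O to 5

X winning at [.XX/OO./X.O]: False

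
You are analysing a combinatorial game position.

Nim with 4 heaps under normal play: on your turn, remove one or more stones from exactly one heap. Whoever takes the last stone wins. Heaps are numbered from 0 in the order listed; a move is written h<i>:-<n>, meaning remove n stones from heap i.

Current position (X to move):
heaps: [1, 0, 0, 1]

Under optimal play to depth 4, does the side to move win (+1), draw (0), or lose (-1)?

value((1,0,0,1), X) = -1

[(1,0,0,1)] X move#1: h0:-1:-1/(0,0,0,1)*, h3:-1:-1/(1,0,0,0)
[(0,0,0,1)] O move#2: h3:-1:+1/(0,0,0,0)*
[(0,0,0,0)] end (terminal -1, X#3); searched (1,0,0,1) to 4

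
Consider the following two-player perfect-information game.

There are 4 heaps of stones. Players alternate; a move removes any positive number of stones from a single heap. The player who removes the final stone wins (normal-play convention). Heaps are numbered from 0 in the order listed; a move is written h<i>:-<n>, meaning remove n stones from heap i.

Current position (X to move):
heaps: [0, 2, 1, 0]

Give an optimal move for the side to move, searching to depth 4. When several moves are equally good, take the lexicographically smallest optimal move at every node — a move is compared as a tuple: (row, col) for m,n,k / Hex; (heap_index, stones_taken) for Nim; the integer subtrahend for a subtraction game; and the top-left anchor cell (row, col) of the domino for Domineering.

X's best at [(0,2,1,0)]: h1:-1

p1 X@[(0,2,1,0)]: h1:-1[(0,1,1,0)]+1* h1:-2[(0,0,1,0)]-1 h2:-1[(0,2,0,0)]-1
p2 O@[(0,1,1,0)]: h1:-1[(0,0,1,0)]-1* h2:-1[(0,1,0,0)]-1
p3 X@[(0,0,1,0)]: h2:-1[(0,0,0,0)]+1*
p4 O@[(0,0,0,0)] terminal -1; root [(0,2,1,0)] d4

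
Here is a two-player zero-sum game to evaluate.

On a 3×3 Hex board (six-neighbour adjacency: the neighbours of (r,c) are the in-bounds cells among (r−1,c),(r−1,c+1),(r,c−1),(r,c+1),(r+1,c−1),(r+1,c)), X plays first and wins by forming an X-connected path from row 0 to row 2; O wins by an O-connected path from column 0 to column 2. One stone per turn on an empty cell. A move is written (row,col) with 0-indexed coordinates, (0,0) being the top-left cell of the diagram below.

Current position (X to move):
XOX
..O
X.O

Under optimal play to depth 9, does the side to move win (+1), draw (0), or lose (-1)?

value(XOX/..O/X.O, X) = +1

[XOX/..O/X.O] X move#1: (1,0):+1/XOX/X.O/X.O*, (1,1):+1/XOX/.XO/X.O, (2,1):+1/XOX/..O/XXO
[XOX/X.O/X.O] end (terminal -1, O#2); searched XOX/..O/X.O to 9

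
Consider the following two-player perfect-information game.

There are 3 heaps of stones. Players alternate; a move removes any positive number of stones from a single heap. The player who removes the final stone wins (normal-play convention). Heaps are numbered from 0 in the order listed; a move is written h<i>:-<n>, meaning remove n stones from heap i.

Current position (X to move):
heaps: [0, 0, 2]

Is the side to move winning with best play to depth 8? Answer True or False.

[(0,0,2)] X move#1: h2:-1:-1/(0,0,1), h2:-2:+1/(0,0,0)*
[(0,0,0)] end (terminal -1, O#2); searched (0,0,2) to 8

X winning at [(0,0,2)]: True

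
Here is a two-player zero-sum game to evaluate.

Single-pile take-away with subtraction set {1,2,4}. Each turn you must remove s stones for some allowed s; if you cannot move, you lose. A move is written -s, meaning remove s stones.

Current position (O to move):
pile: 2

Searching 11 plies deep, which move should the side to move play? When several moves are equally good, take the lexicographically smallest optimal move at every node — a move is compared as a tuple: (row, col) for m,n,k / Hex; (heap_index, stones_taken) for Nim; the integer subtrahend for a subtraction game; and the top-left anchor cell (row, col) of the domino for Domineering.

O's best at [2]: -2

p1 O@[2]: -1[1]-1 -2[0]+1*
p2 X@[0] terminal -1; root [2] d11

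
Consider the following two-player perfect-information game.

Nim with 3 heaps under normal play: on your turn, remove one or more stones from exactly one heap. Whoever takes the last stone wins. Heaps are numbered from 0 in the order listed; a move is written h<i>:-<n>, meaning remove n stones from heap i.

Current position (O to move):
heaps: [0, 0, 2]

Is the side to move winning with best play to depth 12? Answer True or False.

O winning at [(0,0,2)]: True

[(0,0,2)] O move#1: h2:-1:-1/(0,0,1), h2:-2:+1/(0,0,0)*
[(0,0,0)] end (terminal -1, X#2); searched (0,0,2) to 12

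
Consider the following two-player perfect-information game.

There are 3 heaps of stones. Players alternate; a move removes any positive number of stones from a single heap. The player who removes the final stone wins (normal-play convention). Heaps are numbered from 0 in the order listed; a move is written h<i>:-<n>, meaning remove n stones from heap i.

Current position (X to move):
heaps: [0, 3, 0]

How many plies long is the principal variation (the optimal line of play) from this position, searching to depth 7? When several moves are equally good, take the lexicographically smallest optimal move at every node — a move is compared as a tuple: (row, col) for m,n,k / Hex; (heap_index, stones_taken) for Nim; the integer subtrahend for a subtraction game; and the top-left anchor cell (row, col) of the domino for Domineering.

PV length from [(0,3,0)]: 1 ply

ply 1, X at (0,3,0) | h1:-1=-1→(0,2,0); h1:-2=-1→(0,1,0); h1:-3=+1→(0,0,0)*
ply 2: (0,0,0) is terminal -1 (O); from (0,3,0) depth 7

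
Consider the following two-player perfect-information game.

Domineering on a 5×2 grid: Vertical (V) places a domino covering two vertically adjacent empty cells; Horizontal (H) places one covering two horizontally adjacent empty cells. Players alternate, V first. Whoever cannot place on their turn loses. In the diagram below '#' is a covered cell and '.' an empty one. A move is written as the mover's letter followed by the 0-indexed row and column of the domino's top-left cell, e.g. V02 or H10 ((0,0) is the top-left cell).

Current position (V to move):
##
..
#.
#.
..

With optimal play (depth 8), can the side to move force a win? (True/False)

ply 1, V at ##/../#./#./.. | V11=-1→##/.#/##/#./..*; V21=-1→##/../##/##/..; V31=-1→##/../#./##/.#
ply 2, H at ##/.#/##/#./.. | H40=+1→##/.#/##/#./##*
ply 3: ##/.#/##/#./## is terminal -1 (V); from ##/../#./#./.. depth 8

V winning at [##/../#./#./..]: False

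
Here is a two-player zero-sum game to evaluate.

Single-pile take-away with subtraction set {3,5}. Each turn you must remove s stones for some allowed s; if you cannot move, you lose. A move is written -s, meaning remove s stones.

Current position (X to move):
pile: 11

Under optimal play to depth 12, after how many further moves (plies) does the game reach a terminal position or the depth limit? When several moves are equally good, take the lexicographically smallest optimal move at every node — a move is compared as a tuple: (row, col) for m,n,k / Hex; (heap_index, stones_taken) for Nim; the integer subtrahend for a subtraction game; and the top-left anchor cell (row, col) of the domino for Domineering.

PV length from [11]: 3 plies

[11] X move#1: -3:+1/8*, -5:-1/6
[8] O move#2: -3:-1/5*, -5:-1/3
[5] X move#3: -3:+1/2*, -5:+1/0
[2] end (terminal -1, O#4); searched 11 to 12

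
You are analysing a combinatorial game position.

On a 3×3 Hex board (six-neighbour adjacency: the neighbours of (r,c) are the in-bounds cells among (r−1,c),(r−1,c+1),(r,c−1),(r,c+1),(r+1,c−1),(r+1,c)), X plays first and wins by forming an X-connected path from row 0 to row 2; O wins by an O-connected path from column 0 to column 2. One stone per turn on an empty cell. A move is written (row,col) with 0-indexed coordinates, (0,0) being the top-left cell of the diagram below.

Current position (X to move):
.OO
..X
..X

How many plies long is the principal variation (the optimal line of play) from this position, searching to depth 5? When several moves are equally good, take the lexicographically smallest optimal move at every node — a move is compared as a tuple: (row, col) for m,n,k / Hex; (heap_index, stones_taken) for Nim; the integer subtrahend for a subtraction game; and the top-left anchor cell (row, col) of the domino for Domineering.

PV length from [.OO/..X/..X]: 2 plies

[.OO/..X/..X] X move#1: (0,0):-1/XOO/..X/..X*, (1,0):-1/.OO/X.X/..X, (1,1):-1/.OO/.XX/..X, (2,0):-1/.OO/..X/X.X, (2,1):-1/.OO/..X/.XX
[XOO/..X/..X] O move#2: (1,0):+1/XOO/O.X/..X*, (1,1):+1/XOO/.OX/..X, (2,0):+1/XOO/..X/O.X, (2,1):-1/XOO/..X/.OX
[XOO/O.X/..X] end (terminal -1, X#3); searched .OO/..X/..X to 5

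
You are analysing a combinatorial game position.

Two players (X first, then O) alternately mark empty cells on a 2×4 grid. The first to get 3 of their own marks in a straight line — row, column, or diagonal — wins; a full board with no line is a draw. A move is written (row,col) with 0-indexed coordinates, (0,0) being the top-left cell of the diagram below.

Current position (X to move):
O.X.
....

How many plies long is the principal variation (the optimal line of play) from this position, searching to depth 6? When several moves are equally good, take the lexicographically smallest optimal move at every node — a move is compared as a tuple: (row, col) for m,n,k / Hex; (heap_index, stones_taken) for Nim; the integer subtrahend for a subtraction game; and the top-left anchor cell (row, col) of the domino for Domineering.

PV length from [O.X./....]: 6 plies

ply 1, X at O.X./.... | (0,1)=+0→OXX./....*; (0,3)=+0→O.XX/....; (1,0)=+0→O.X./X...; (1,1)=+0→O.X./.X..; (1,2)=+0→O.X./..X.; (1,3)=+0→O.X./...X
ply 2, O at OXX./.... | (0,3)=+0→OXXO/....*; (1,0)=-1→OXX./O...; (1,1)=-1→OXX./.O..; (1,2)=-1→OXX./..O.; (1,3)=-1→OXX./...O
ply 3, X at OXXO/.... | (1,0)=+0→OXXO/X...*; (1,1)=+0→OXXO/.X..; (1,2)=+0→OXXO/..X.; (1,3)=+0→OXXO/...X
ply 4, O at OXXO/X... | (1,1)=+0→OXXO/XO..*; (1,2)=+0→OXXO/X.O.; (1,3)=+0→OXXO/X..O
ply 5, X at OXXO/XO.. | (1,2)=+0→OXXO/XOX.*; (1,3)=+0→OXXO/XO.X
ply 6, O at OXXO/XOX. | (1,3)=+0→OXXO/XOXO*
ply 7: OXXO/XOXO is terminal +0 (X); from O.X./.... depth 6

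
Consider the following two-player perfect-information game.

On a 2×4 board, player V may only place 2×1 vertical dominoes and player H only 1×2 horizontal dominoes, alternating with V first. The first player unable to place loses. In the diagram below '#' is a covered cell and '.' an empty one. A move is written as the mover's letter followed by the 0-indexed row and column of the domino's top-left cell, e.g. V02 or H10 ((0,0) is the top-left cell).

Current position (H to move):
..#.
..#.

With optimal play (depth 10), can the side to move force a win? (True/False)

ply 1, H at ..#./..#. | H00=+1→###./..#.*; H10=+1→..#./###.
ply 2, V at ###./..#. | V03=-1→####/..##*
ply 3, H at ####/..## | H10=+1→####/####*
ply 4: ####/#### is terminal -1 (V); from ..#./..#. depth 10

H winning at [..#./..#.]: True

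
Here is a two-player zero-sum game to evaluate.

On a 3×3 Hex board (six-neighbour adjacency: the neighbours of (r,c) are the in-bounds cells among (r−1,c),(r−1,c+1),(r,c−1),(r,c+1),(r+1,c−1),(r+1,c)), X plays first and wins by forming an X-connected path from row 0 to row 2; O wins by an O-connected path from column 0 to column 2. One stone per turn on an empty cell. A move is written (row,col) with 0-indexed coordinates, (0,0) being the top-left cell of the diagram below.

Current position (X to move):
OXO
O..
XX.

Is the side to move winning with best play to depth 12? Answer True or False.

p1 X@[OXO/O../XX.]: (1,1)[OXO/OX./XX.]+1* (1,2)[OXO/O.X/XX.]-1 (2,2)[OXO/O../XXX]-1
p2 O@[OXO/OX./XX.] terminal -1; root [OXO/O../XX.] d12

X winning at [OXO/O../XX.]: True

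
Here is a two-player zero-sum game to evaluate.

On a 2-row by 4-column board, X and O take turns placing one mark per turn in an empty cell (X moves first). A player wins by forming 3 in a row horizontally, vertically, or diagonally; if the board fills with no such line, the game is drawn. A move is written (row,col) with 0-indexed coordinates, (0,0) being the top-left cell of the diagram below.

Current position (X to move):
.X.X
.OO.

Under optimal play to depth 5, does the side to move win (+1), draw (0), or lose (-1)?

value(.X.X/.OO., X) = +1

[.X.X/.OO.] X move#1: (0,0):-1/XX.X/.OO., (0,2):+1/.XXX/.OO.*, (1,0):-1/.X.X/XOO., (1,3):-1/.X.X/.OOX
[.XXX/.OO.] end (terminal -1, O#2); searched .X.X/.OO. to 5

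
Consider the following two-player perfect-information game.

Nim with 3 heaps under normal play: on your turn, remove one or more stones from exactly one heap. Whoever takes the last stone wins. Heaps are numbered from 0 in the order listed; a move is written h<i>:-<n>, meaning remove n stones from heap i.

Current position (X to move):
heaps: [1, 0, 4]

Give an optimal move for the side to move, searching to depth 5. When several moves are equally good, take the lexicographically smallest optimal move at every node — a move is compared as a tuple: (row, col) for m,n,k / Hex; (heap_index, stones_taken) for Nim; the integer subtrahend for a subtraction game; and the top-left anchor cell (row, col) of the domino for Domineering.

X's best at [(1,0,4)]: h2:-3

ply 1, X at (1,0,4) | h0:-1=-1→(0,0,4); h2:-1=-1→(1,0,3); h2:-2=-1→(1,0,2); h2:-3=+1→(1,0,1)*; h2:-4=-1→(1,0,0)
ply 2, O at (1,0,1) | h0:-1=-1→(0,0,1)*; h2:-1=-1→(1,0,0)
ply 3, X at (0,0,1) | h2:-1=+1→(0,0,0)*
ply 4: (0,0,0) is terminal -1 (O); from (1,0,4) depth 5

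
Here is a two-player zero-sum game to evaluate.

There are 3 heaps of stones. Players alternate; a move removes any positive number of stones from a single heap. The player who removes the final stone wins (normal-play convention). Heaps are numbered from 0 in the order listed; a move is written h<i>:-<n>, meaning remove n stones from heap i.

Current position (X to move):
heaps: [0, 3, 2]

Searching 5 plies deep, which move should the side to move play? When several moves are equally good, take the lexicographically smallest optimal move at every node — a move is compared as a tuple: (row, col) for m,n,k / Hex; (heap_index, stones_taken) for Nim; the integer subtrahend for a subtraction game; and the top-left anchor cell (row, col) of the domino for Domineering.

[(0,3,2)] X move#1: h1:-1:+1/(0,2,2)*, h1:-2:-1/(0,1,2), h1:-3:-1/(0,0,2), h2:-1:-1/(0,3,1), h2:-2:-1/(0,3,0)
[(0,2,2)] O move#2: h1:-1:-1/(0,1,2)*, h1:-2:-1/(0,0,2), h2:-1:-1/(0,2,1), h2:-2:-1/(0,2,0)
[(0,1,2)] X move#3: h1:-1:-1/(0,0,2), h2:-1:+1/(0,1,1)*, h2:-2:-1/(0,1,0)
[(0,1,1)] O move#4: h1:-1:-1/(0,0,1)*, h2:-1:-1/(0,1,0)
[(0,0,1)] X move#5: h2:-1:+1/(0,0,0)*
[(0,0,0)] end (terminal -1, O#6); searched (0,3,2) to 5

X's best at [(0,3,2)]: h1:-1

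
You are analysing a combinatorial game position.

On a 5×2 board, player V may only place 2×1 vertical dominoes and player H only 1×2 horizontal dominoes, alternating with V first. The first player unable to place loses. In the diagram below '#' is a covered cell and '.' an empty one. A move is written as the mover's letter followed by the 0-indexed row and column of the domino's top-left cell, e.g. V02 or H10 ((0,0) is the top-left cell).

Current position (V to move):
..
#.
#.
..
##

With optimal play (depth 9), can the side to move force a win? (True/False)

p1 V@[../#./#./../##]: V01[.#/##/#./../##]-1* V11[../##/##/../##]-1 V21[../#./##/.#/##]-1
p2 H@[.#/##/#./../##]: H30[.#/##/#./##/##]+1*
p3 V@[.#/##/#./##/##] terminal -1; root [../#./#./../##] d9

V winning at [../#./#./../##]: False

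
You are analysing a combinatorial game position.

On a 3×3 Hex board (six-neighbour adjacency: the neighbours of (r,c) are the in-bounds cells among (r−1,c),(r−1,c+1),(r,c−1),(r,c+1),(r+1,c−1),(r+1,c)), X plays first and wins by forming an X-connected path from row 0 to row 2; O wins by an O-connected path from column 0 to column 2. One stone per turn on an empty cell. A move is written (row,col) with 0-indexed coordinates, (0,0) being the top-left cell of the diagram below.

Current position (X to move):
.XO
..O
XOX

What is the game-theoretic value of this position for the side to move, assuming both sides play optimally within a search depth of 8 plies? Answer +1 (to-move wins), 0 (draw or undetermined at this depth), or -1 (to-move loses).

value(.XO/..O/XOX, X) = +1

p1 X@[.XO/..O/XOX]: (0,0)[XXO/..O/XOX]+1* (1,0)[.XO/X.O/XOX]+1 (1,1)[.XO/.XO/XOX]+1
p2 O@[XXO/..O/XOX]: (1,0)[XXO/O.O/XOX]-1* (1,1)[XXO/.OO/XOX]-1
p3 X@[XXO/O.O/XOX]: (1,1)[XXO/OXO/XOX]+1*
p4 O@[XXO/OXO/XOX] terminal -1; root [.XO/..O/XOX] d8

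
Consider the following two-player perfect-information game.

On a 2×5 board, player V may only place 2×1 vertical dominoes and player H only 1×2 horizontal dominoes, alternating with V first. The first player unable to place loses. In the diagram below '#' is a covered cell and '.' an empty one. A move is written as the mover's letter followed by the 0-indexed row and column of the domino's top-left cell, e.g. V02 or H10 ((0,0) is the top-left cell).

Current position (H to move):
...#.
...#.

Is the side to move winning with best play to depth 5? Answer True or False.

H winning at [...#./...#.]: False

ply 1, H at ...#./...#. | H00=-1→##.#./...#.*; H01=-1→.###./...#.; H10=-1→...#./##.#.; H11=-1→...#./.###.
ply 2, V at ##.#./...#. | V02=+1→####./..##.*; V04=-1→##.##/...##
ply 3, H at ####./..##. | H10=-1→####./####.*
ply 4, V at ####./####. | V04=+1→#####/#####*
ply 5: #####/##### is terminal -1 (H); from ...#./...#. depth 5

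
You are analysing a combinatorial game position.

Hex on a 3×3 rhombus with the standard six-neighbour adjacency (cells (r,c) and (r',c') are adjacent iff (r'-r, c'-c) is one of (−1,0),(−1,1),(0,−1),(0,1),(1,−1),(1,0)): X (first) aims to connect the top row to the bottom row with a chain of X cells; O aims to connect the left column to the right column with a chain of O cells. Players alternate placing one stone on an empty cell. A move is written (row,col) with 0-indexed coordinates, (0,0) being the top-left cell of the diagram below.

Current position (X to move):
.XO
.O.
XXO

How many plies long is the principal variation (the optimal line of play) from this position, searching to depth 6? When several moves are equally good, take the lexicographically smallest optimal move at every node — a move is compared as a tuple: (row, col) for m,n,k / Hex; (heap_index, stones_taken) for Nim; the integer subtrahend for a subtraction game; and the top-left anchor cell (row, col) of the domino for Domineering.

ply 1, X at .XO/.O./XXO | (0,0)=-1→XXO/.O./XXO; (1,0)=+1→.XO/XO./XXO*; (1,2)=-1→.XO/.OX/XXO
ply 2: .XO/XO./XXO is terminal -1 (O); from .XO/.O./XXO depth 6

PV length from [.XO/.O./XXO]: 1 ply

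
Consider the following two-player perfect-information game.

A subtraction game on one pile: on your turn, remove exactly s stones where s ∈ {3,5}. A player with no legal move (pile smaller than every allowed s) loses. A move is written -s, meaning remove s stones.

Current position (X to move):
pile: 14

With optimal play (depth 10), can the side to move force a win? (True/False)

[14] X move#1: -3:-1/11, -5:+1/9*
[9] O move#2: -3:-1/6*, -5:-1/4
[6] X move#3: -3:-1/3, -5:+1/1*
[1] end (terminal -1, O#4); searched 14 to 10

X winning at [14]: True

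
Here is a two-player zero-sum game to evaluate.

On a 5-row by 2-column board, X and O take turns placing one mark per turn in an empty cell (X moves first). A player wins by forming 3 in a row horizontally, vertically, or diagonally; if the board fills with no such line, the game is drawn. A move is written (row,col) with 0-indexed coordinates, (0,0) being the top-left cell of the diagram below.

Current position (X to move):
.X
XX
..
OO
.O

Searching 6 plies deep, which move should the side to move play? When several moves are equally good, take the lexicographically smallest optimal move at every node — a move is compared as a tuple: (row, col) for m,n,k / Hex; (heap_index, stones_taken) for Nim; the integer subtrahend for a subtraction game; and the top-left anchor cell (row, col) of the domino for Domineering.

X's best at [.X/XX/../OO/.O]: (2,1)

[.X/XX/../OO/.O] X move#1: (0,0):-1/XX/XX/../OO/.O, (2,0):-1/.X/XX/X./OO/.O, (2,1):+1/.X/XX/.X/OO/.O*, (4,0):-1/.X/XX/../OO/XO
[.X/XX/.X/OO/.O] end (terminal -1, O#2); searched .X/XX/../OO/.O to 6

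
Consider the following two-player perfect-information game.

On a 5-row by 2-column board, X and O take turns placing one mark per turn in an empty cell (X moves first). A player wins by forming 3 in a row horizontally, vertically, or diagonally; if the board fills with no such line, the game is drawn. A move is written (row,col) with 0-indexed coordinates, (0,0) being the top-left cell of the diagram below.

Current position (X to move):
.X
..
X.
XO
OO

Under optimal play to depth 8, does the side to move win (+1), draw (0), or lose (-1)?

ply 1, X at .X/../X./XO/OO | (0,0)=-1→XX/../X./XO/OO; (1,0)=+1→.X/X./X./XO/OO*; (1,1)=-1→.X/.X/X./XO/OO; (2,1)=+1→.X/../XX/XO/OO
ply 2: .X/X./X./XO/OO is terminal -1 (O); from .X/../X./XO/OO depth 8

value(.X/../X./XO/OO, X) = +1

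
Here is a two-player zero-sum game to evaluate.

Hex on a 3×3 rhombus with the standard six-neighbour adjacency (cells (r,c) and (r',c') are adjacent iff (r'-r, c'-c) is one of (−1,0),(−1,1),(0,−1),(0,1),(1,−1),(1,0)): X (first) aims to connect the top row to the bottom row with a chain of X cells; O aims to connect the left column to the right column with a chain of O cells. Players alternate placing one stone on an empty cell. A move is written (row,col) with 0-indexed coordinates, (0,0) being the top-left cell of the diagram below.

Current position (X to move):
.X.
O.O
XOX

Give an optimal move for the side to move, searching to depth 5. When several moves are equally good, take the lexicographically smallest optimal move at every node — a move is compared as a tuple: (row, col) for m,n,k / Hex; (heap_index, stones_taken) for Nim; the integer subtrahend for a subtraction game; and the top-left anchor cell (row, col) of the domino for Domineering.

ply 1, X at .X./O.O/XOX | (0,0)=-1→XX./O.O/XOX; (0,2)=-1→.XX/O.O/XOX; (1,1)=+1→.X./OXO/XOX*
ply 2: .X./OXO/XOX is terminal -1 (O); from .X./O.O/XOX depth 5

X's best at [.X./O.O/XOX]: (1,1)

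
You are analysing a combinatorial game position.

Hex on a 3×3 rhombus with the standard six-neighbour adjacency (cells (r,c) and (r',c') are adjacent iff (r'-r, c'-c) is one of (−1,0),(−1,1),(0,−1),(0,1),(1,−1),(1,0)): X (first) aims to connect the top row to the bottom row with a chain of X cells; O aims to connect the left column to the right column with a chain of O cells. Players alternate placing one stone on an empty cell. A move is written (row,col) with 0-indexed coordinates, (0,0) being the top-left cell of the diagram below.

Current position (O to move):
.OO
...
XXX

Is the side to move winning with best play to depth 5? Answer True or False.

p1 O@[.OO/.../XXX]: (0,0)[OOO/.../XXX]+1* (1,0)[.OO/O../XXX]+1 (1,1)[.OO/.O./XXX]+1 (1,2)[.OO/..O/XXX]+1
p2 X@[OOO/.../XXX] terminal -1; root [.OO/.../XXX] d5

O winning at [.OO/.../XXX]: True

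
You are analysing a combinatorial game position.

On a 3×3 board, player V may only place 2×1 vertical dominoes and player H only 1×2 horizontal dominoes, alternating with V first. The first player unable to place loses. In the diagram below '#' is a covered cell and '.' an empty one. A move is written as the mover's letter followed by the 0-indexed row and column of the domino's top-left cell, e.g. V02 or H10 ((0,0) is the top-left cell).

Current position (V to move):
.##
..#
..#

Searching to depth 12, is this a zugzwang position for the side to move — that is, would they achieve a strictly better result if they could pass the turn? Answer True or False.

[.##/..#/..#] V move#1: V00:-1/###/#.#/..#, V10:+1/.##/#.#/#.#*, V11:+1/.##/.##/.##
[.##/#.#/#.#] end (terminal -1, H#2); searched .##/..#/..# to 12
pass branch (H moves first from the same position):
  | [.##/..#/..#] H move#1: H10:+1/.##/###/..#*, H20:-1/.##/..#/###
  | [.##/###/..#] end (terminal -1, V#2); searched .##/..#/..# to 12
V moving scores +1; V passing scores -1

zugzwang(.##/..#/..#, V) = False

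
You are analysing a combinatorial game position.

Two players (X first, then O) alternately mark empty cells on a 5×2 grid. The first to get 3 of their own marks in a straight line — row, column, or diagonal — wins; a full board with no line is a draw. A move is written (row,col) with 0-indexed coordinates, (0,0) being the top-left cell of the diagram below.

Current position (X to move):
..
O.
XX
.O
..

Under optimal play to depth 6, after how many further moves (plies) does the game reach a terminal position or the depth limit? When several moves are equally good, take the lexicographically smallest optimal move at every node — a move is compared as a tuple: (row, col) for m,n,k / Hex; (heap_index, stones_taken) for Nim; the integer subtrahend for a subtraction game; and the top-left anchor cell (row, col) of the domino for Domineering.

PV length from [../O./XX/.O/..]: 6 plies

p1 X@[../O./XX/.O/..]: (0,0)[X./O./XX/.O/..]+0* (0,1)[.X/O./XX/.O/..]+0 (1,1)[../OX/XX/.O/..]+0 (3,0)[../O./XX/XO/..]+0 (4,0)[../O./XX/.O/X.]+0 (4,1)[../O./XX/.O/.X]+0
p2 O@[X./O./XX/.O/..]: (0,1)[XO/O./XX/.O/..]+0* (1,1)[X./OO/XX/.O/..]+0 (3,0)[X./O./XX/OO/..]+0 (4,0)[X./O./XX/.O/O.]+0 (4,1)[X./O./XX/.O/.O]+0
p3 X@[XO/O./XX/.O/..]: (1,1)[XO/OX/XX/.O/..]+0* (3,0)[XO/O./XX/XO/..]+0 (4,0)[XO/O./XX/.O/X.]+0 (4,1)[XO/O./XX/.O/.X]+0
p4 O@[XO/OX/XX/.O/..]: (3,0)[XO/OX/XX/OO/..]+0* (4,0)[XO/OX/XX/.O/O.]+0 (4,1)[XO/OX/XX/.O/.O]+0
p5 X@[XO/OX/XX/OO/..]: (4,0)[XO/OX/XX/OO/X.]+0* (4,1)[XO/OX/XX/OO/.X]+0
p6 O@[XO/OX/XX/OO/X.]: (4,1)[XO/OX/XX/OO/XO]+0*
p7 X@[XO/OX/XX/OO/XO] terminal +0; root [../O./XX/.O/..] d6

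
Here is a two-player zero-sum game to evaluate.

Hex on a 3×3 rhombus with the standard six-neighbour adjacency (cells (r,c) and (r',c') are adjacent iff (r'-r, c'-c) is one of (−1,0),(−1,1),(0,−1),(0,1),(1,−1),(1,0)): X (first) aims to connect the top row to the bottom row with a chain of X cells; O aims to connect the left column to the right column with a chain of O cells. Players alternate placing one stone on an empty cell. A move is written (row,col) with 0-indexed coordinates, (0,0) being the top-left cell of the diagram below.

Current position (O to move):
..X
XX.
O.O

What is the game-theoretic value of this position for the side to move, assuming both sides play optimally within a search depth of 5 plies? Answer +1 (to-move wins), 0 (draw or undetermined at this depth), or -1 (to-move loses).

p1 O@[..X/XX./O.O]: (0,0)[O.X/XX./O.O]-1 (0,1)[.OX/XX./O.O]-1 (1,2)[..X/XXO/O.O]-1 (2,1)[..X/XX./OOO]+1*
p2 X@[..X/XX./OOO] terminal -1; root [..X/XX./O.O] d5

value(..X/XX./O.O, O) = +1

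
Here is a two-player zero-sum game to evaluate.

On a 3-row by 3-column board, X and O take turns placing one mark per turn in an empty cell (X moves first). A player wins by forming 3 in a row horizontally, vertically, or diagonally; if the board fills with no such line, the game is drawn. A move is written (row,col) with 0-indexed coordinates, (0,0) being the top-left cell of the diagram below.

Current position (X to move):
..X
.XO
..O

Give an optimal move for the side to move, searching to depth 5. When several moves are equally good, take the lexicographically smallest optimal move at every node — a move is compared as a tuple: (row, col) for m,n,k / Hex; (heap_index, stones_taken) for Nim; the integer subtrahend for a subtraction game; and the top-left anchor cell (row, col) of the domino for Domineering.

ply 1, X at ..X/.XO/..O | (0,0)=+1→X.X/.XO/..O*; (0,1)=+1→.XX/.XO/..O; (1,0)=+0→..X/XXO/..O; (2,0)=+1→..X/.XO/X.O; (2,1)=+1→..X/.XO/.XO
ply 2, O at X.X/.XO/..O | (0,1)=-1→XOX/.XO/..O*; (1,0)=-1→X.X/OXO/..O; (2,0)=-1→X.X/.XO/O.O; (2,1)=-1→X.X/.XO/.OO
ply 3, X at XOX/.XO/..O | (1,0)=+0→XOX/XXO/..O; (2,0)=+1→XOX/.XO/X.O*; (2,1)=+0→XOX/.XO/.XO
ply 4: XOX/.XO/X.O is terminal -1 (O); from ..X/.XO/..O depth 5

X's best at [..X/.XO/..O]: (0,0)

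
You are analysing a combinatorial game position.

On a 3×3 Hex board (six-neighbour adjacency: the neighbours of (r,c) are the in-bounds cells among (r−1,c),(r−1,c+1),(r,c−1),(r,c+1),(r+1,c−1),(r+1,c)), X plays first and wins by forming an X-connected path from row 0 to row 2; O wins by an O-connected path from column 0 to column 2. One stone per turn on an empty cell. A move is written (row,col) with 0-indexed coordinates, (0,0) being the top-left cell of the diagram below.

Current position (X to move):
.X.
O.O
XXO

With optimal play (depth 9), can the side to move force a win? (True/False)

X winning at [.X./O.O/XXO]: True

ply 1, X at .X./O.O/XXO | (0,0)=-1→XX./O.O/XXO; (0,2)=-1→.XX/O.O/XXO; (1,1)=+1→.X./OXO/XXO*
ply 2: .X./OXO/XXO is terminal -1 (O); from .X./O.O/XXO depth 9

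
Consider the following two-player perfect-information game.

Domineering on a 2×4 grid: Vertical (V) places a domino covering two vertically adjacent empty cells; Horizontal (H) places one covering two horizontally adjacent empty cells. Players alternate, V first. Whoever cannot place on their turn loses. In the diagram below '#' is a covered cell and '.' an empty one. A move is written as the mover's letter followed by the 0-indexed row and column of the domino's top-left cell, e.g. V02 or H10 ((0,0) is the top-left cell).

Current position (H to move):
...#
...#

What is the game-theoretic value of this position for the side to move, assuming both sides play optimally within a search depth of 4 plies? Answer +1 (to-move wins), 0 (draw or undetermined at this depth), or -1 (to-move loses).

value(...#/...#, H) = +1

ply 1, H at ...#/...# | H00=+1→##.#/...#*; H01=+1→.###/...#; H10=+1→...#/##.#; H11=+1→...#/.###
ply 2, V at ##.#/...# | V02=-1→####/..##*
ply 3, H at ####/..## | H10=+1→####/####*
ply 4: ####/#### is terminal -1 (V); from ...#/...# depth 4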